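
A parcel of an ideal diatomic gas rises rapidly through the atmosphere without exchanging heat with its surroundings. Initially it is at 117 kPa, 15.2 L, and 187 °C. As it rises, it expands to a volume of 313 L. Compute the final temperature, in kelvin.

For a reversible adiabat TV^(γ−1) is constant, so T₂ = T₁ (V₁/V₂)^(γ−1).
γ = 7/5 for a diatomic ideal gas.
T₁ = 187 °C = 460.1 K.
T₂ = 460.1 × (15.2/313)^(2/5) = 137.2 K.

T₂ ≈ 137 K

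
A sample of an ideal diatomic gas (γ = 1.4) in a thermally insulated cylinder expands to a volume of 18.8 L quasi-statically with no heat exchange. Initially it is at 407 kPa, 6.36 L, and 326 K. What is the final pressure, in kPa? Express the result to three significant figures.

Adiabatic: P₁V₁^γ = P₂V₂^γ ⇒ P₂ = P₁ (V₁/V₂)^γ.
P₂ = 407 × (6.36/18.8)^(1.4) = 89.25 kPa.

P₂ ≈ 89.3 kPa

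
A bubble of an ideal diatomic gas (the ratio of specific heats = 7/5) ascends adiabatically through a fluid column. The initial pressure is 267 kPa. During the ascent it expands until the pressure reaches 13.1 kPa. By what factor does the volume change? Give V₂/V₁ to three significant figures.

V₂/V₁ ≈ 8.61

From PV^γ = const, V₂/V₁ = (P₁/P₂)^(1/γ).
V₂/V₁ = (267/13.1)^(5/7) = 8.613.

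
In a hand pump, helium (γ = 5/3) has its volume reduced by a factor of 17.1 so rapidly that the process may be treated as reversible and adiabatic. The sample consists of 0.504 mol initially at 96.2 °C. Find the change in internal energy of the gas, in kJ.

ΔU ≈ 13.1 kJ

Adiabatic: T₁V₁^(γ−1) = T₂V₂^(γ−1) ⇒ T₂ = T₁ (V₁/V₂)^(γ−1).
T₁ = 96.2 °C = 369.3 K.
T₂ = 369.3 × 17.1^(2/3) = 2452 K.
Q = 0, so ΔU = W_on_gas = nCᵥΔT with Cᵥ = R/(γ−1) = 12.47 J/(mol·K).
ΔU = 0.504 × 12.47 × (2452 − 369.3) = 13090 J.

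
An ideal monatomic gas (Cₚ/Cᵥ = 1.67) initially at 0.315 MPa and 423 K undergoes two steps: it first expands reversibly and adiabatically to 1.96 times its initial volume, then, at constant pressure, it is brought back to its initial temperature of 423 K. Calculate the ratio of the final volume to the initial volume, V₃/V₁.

Adiabatic step: V₂/V₁ = 1.96; T₂ = T₁·(1/1.96)^(0.67) = 269.5 K.
Isobaric step: V₃/V₂ = T₃/T₂ = 423/269.5.
V₃/V₁ = (V₂/V₁)(V₃/V₂) = 1.96 × (423/269.5) = 3.077.

V₃/V₁ ≈ 3.08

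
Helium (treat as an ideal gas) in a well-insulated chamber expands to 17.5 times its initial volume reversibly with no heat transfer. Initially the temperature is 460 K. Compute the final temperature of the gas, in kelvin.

For a reversible adiabat TV^(γ−1) is constant, so T₂ = T₁ (V₁/V₂)^(γ−1).
For a monatomic ideal gas γ = 5/3, so γ−1 = 2/3.
T₂ = 460 × (1/17.5)^(2/3) = 68.24 K.

T₂ ≈ 68.2 K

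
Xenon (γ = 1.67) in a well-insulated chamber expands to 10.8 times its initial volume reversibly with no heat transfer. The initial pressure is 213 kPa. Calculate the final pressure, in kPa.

Adiabatic: P₁V₁^γ = P₂V₂^γ ⇒ P₂ = P₁ (V₁/V₂)^γ.
P₂ = 213 × (1/10.8)^(1.67) = 4.005 kPa.

P₂ ≈ 4.00 kPa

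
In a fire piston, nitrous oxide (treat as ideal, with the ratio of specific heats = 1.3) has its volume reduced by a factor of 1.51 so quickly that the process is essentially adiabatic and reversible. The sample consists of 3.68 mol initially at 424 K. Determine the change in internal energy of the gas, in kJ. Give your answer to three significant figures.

ΔU ≈ 5.69 kJ

Adiabatic: T₁V₁^(γ−1) = T₂V₂^(γ−1) ⇒ T₂ = T₁ (V₁/V₂)^(γ−1).
T₂ = 424 × 1.51^(0.3) = 479.8 K.
Q = 0, so ΔU = W_on_gas = nCᵥΔT with Cᵥ = R/(γ−1) = 27.71 J/(mol·K).
ΔU = 3.68 × 27.71 × (479.8 − 424) = 5691 J.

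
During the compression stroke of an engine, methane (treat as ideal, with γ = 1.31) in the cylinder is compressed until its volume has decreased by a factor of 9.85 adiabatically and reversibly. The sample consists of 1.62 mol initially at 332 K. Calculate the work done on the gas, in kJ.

W ≈ 14.9 kJ

Adiabatic: T₁V₁^(γ−1) = T₂V₂^(γ−1) ⇒ T₂ = T₁ (V₁/V₂)^(γ−1).
T₂ = 332 × 9.85^(0.31) = 674.7 K.
Q = 0, so ΔU = W_on_gas = nCᵥΔT with Cᵥ = R/(γ−1) = 26.82 J/(mol·K).
ΔU = 1.62 × 26.82 × (674.7 − 332) = 14890 J.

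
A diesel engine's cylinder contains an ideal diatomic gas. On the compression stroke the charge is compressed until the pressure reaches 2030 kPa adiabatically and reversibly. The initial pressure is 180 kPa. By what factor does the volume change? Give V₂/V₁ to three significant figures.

V₂/V₁ ≈ 0.177

From PV^γ = const, V₂/V₁ = (P₁/P₂)^(1/γ).
For a diatomic ideal gas γ = 7/5.
V₂/V₁ = (180/2030)^(5/7) = 0.1772.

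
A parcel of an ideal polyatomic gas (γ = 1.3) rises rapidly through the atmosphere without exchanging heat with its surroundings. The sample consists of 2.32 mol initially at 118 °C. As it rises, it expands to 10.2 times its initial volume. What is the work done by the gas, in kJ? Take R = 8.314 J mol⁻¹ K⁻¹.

W ≈ 12.6 kJ

For a reversible adiabat TV^(γ−1) is constant, so T₂ = T₁ (V₁/V₂)^(γ−1).
T₁ = 118 °C = 391.1 K.
T₂ = 391.1 × (1/10.2)^(0.3) = 194.9 K.
Q = 0, so ΔU = W_on_gas = nCᵥΔT with Cᵥ = R/(γ−1) = 27.71 J/(mol·K).
ΔU = 2.32 × 27.71 × (194.9 − 391.1) = -12620 J.
Work done by the gas = −ΔU = 12620 J.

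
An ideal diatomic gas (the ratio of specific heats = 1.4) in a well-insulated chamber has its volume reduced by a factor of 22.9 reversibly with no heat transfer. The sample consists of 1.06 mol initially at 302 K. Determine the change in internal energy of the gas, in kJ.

For a reversible adiabat TV^(γ−1) is constant, so T₂ = T₁ (V₁/V₂)^(γ−1).
T₂ = 302 × 22.9^(0.4) = 1057 K.
Q = 0, so ΔU = W_on_gas = nCᵥΔT with Cᵥ = R/(γ−1) = 20.79 J/(mol·K).
ΔU = 1.06 × 20.79 × (1057 − 302) = 16630 J.

ΔU ≈ 16.6 kJ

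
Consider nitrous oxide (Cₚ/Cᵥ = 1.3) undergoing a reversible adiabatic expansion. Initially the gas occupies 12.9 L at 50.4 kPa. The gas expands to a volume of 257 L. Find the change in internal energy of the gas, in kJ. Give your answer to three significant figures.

P₂ = P₁(V₁/V₂)^γ = 50.4×(12.9/257)^(1.3) = 1.031 kPa.
For a reversible adiabat, W_by_gas = (P₁V₁ − P₂V₂)/(γ−1).
W_by = (50400×0.0129 − 1031×0.257) / (0.3) = 1284 J.
Q = 0 ⇒ ΔU = −W_by = -1284 J.

ΔU ≈ -1.28 kJ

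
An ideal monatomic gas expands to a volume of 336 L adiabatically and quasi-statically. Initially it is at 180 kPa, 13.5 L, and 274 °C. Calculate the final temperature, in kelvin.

T₂ ≈ 64.2 K

For a reversible adiabat TV^(γ−1) is constant, so T₂ = T₁ (V₁/V₂)^(γ−1).
γ = 5/3 for a monatomic ideal gas.
T₁ = 274 °C = 547.1 K.
T₂ = 547.1 × (13.5/336)^(2/3) = 64.19 K.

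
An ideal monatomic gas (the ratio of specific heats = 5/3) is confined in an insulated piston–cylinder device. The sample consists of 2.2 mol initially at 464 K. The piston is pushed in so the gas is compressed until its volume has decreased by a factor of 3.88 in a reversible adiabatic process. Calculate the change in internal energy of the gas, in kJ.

ΔU ≈ 18.7 kJ

Adiabatic: T₁V₁^(γ−1) = T₂V₂^(γ−1) ⇒ T₂ = T₁ (V₁/V₂)^(γ−1).
T₂ = 464 × 3.88^(2/3) = 1146 K.
Q = 0, so ΔU = W_on_gas = nCᵥΔT with Cᵥ = R/(γ−1) = 12.47 J/(mol·K).
ΔU = 2.2 × 12.47 × (1146 − 464) = 18700 J.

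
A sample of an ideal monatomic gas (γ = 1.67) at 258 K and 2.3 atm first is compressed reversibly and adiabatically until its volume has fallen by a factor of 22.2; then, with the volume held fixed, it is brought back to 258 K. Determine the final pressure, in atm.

Adiabatic step (PV^γ = const): P₂ = 2.3×22.2^(1.67) = 407.5 atm; T₂ = 258×22.2^(0.67) = 2059 K.
Isochoric: P₃ = P₂(T₃/T₂) = 407.5 × (258/2059) = 51.06 atm.

P₃ ≈ 51.1 atm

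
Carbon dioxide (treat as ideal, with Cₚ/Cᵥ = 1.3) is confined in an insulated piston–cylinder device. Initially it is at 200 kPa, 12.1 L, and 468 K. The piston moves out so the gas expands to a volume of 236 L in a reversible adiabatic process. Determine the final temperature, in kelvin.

T₂ ≈ 192 K

For a reversible adiabat TV^(γ−1) is constant, so T₂ = T₁ (V₁/V₂)^(γ−1).
T₂ = 468 × (12.1/236)^(0.3) = 192 K.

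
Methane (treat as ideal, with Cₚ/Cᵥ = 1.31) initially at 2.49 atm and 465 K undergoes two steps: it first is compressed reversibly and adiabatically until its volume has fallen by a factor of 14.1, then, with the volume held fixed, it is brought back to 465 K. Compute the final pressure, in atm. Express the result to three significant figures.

Adiabatic step (PV^γ = const): P₂ = 2.49×14.1^(1.31) = 79.74 atm; T₂ = 465×14.1^(0.31) = 1056 K.
Isochoric: P₃ = P₂(T₃/T₂) = 79.74 × (465/1056) = 35.11 atm.

P₃ ≈ 35.1 atm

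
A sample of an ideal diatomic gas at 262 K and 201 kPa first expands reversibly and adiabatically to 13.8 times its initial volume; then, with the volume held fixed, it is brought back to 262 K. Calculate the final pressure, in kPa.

For a diatomic ideal gas γ = 7/5.
Adiabatic step (PV^γ = const): P₂ = 201×(1/13.8)^(7/5) = 5.098 kPa; T₂ = 262×(1/13.8)^(2/5) = 91.7 K.
Isochoric: P₃ = P₂(T₃/T₂) = 5.098 × (262/91.7) = 14.57 kPa.

P₃ ≈ 14.6 kPa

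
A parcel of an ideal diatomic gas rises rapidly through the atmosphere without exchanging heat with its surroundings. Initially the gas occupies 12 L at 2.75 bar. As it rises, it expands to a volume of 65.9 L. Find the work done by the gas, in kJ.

γ = 7/5 for a diatomic ideal gas.
P₂ = P₁(V₁/V₂)^γ = 2.75×(12/65.9)^(7/5) = 0.2534 bar.
For a reversible adiabat, W_by_gas = (P₁V₁ − P₂V₂)/(γ−1).
W_by = (275000×0.012 − 25340×0.0659) / (2/5) = 4076 J.

W ≈ 4.08 kJ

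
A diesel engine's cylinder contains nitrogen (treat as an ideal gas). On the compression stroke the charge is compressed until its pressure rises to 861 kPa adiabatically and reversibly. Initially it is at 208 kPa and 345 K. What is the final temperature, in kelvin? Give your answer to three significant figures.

T₂ ≈ 518 K

Along an adiabat T P^((1−γ)/γ) is constant, so T₂ = T₁ (P₂/P₁)^((γ−1)/γ).
For a diatomic ideal gas γ = 7/5, so (γ−1)/γ = 2/7.
T₂ = 345 × (861/208)^(2/7) = 517.7 K.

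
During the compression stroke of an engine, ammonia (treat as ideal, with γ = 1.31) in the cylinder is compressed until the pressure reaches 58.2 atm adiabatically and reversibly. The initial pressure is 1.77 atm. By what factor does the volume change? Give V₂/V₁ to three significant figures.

V₂/V₁ ≈ 0.0695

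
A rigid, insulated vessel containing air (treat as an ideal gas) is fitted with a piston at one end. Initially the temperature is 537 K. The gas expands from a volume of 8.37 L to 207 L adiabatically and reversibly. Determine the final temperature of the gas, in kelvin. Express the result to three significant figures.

T₂ ≈ 149 K

Adiabatic: T₁V₁^(γ−1) = T₂V₂^(γ−1) ⇒ T₂ = T₁ (V₁/V₂)^(γ−1).
For a diatomic ideal gas γ = 7/5, so γ−1 = 2/5.
T₂ = 537 × (8.37/207)^(2/5) = 148.8 K.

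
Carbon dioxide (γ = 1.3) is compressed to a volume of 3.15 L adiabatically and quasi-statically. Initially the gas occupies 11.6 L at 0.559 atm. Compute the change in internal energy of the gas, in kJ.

ΔU ≈ 1.05 kJ

P₂ = P₁(V₁/V₂)^γ = 0.559×(11.6/3.15)^(1.3) = 3.044 atm.
For a reversible adiabat, W_by_gas = (P₁V₁ − P₂V₂)/(γ−1).
W_by = (56640×0.0116 − 308400×0.00315) / (0.3) = -1048 J.
Q = 0 ⇒ ΔU = −W_by = 1048 J.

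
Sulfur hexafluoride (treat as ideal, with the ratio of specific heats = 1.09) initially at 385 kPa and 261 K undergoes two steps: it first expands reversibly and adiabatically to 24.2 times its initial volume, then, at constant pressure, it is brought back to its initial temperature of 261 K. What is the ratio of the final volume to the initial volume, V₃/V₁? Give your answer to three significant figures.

Adiabatic step: V₂/V₁ = 24.2; T₂ = T₁·(1/24.2)^(0.09) = 195.9 K.
Isobaric step: V₃/V₂ = T₃/T₂ = 261/195.9.
V₃/V₁ = (V₂/V₁)(V₃/V₂) = 24.2 × (261/195.9) = 32.24.

V₃/V₁ ≈ 32.2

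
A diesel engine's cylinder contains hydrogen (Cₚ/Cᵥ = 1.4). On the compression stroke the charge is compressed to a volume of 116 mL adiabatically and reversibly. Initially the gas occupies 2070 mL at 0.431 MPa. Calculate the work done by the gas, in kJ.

P₂ = P₁(V₁/V₂)^γ = 0.431×(2070/116)^(1.4) = 24.36 MPa.
For a reversible adiabat, W_by_gas = (P₁V₁ − P₂V₂)/(γ−1).
W_by = (431000×0.00207 − 2.436×10^7×0.000116) / (0.4) = -4833 J.

W ≈ -4.83 kJ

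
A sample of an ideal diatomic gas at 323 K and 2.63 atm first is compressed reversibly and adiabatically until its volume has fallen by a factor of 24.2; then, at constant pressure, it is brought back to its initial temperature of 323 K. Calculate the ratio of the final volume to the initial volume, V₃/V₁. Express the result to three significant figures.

For a diatomic ideal gas γ = 7/5.
Adiabatic step: V₂/V₁ = 0.04132; T₂ = T₁·24.2^(2/5) = 1155 K.
Isobaric step: V₃/V₂ = T₃/T₂ = 323/1155.
V₃/V₁ = (V₂/V₁)(V₃/V₂) = 0.04132 × (323/1155) = 0.01155.

V₃/V₁ ≈ 0.0116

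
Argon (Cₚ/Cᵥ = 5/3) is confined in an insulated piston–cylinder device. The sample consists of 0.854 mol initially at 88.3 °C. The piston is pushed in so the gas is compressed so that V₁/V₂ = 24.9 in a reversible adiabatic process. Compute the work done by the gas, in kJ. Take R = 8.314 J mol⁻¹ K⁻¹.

Adiabatic: T₁V₁^(γ−1) = T₂V₂^(γ−1) ⇒ T₂ = T₁ (V₁/V₂)^(γ−1).
T₁ = 88.3 °C = 361.4 K.
T₂ = 361.4 × 24.9^(2/3) = 3082 K.
Q = 0, so ΔU = W_on_gas = nCᵥΔT with Cᵥ = R/(γ−1) = 12.47 J/(mol·K).
ΔU = 0.854 × 12.47 × (3082 − 361.4) = 28980 J.
Work done by the gas = −ΔU = -28980 J.

W ≈ -29.0 kJ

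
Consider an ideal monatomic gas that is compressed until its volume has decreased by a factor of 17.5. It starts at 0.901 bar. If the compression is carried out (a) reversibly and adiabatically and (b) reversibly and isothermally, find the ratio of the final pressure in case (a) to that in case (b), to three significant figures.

P_adiabatic / P_isothermal ≈ 6.74

For a monatomic ideal gas γ = 5/3.
Isothermal: P_b = P₁(V₁/V₂) = 0.901×17.5.
Adiabatic: P_a = P₁(V₁/V₂)^γ = 0.901×17.5^(5/3).
P_a/P_b = (V₁/V₂)^(γ−1) = 17.5^(2/3) = 6.74.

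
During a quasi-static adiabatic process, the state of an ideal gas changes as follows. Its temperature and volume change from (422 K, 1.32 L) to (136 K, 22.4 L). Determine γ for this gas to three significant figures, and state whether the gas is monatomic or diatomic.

TV^(γ−1) = const ⇒ γ − 1 = ln(T₂/T₁) / ln(V₁/V₂).
γ = 1 + ln(136/422) / ln(1.32/22.4) = 1.4.
γ ≈ 1.40 is close to 7/5, so the gas is diatomic.

γ ≈ 1.40; diatomic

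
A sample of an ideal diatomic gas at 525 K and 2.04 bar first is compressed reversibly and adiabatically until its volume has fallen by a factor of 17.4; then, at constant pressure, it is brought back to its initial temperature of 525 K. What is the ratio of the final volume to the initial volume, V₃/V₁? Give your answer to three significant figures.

For a diatomic ideal gas γ = 7/5.
Adiabatic step: V₂/V₁ = 0.05747; T₂ = T₁·17.4^(2/5) = 1646 K.
Isobaric step: V₃/V₂ = T₃/T₂ = 525/1646.
V₃/V₁ = (V₂/V₁)(V₃/V₂) = 0.05747 × (525/1646) = 0.01833.

V₃/V₁ ≈ 0.0183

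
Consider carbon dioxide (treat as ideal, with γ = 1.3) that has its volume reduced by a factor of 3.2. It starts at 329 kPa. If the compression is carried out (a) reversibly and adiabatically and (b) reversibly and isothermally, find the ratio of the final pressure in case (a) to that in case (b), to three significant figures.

P_adiabatic / P_isothermal ≈ 1.42

Isothermal: P_b = P₁(V₁/V₂) = 329×3.2.
Adiabatic: P_a = P₁(V₁/V₂)^γ = 329×3.2^(1.3).
P_a/P_b = (V₁/V₂)^(γ−1) = 3.2^(0.3) = 1.418.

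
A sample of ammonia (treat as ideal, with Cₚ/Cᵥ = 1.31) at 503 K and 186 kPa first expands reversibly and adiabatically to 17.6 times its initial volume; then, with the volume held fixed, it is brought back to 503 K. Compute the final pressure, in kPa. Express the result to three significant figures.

P₃ ≈ 10.6 kPa

Adiabatic step (PV^γ = const): P₂ = 186×(1/17.6)^(1.31) = 4.344 kPa; T₂ = 503×(1/17.6)^(0.31) = 206.8 K.
Isochoric: P₃ = P₂(T₃/T₂) = 4.344 × (503/206.8) = 10.57 kPa.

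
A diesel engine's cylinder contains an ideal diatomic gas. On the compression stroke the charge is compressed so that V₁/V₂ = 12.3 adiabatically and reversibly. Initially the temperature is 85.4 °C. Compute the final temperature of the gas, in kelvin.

T₂ ≈ 978 K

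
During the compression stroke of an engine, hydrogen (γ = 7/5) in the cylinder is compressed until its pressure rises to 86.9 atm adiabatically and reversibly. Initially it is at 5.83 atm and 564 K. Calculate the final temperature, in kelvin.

T₂ ≈ 1220 K

Along an adiabat T P^((1−γ)/γ) is constant, so T₂ = T₁ (P₂/P₁)^((γ−1)/γ).
T₂ = 564 × (86.9/5.83)^(2/7) = 1220 K.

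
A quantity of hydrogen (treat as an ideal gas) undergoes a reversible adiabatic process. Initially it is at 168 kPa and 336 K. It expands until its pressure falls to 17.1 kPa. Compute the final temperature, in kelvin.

Along an adiabat T P^((1−γ)/γ) is constant, so T₂ = T₁ (P₂/P₁)^((γ−1)/γ).
For a diatomic ideal gas γ = 7/5, so (γ−1)/γ = 2/7.
T₂ = 336 × (17.1/168)^(2/7) = 174.9 K.

T₂ ≈ 175 K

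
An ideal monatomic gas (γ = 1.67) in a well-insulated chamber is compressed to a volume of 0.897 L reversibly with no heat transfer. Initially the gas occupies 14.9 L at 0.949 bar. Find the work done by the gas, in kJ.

W ≈ -11.8 kJ

P₂ = P₁(V₁/V₂)^γ = 0.949×(14.9/0.897)^(1.67) = 103.6 bar.
For a reversible adiabat, W_by_gas = (P₁V₁ − P₂V₂)/(γ−1).
W_by = (94900×0.0149 − 1.036×10^7×0.000897) / (0.67) = -11760 J.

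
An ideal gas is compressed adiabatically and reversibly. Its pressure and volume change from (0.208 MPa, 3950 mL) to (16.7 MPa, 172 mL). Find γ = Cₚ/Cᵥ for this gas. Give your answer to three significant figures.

PV^γ = const ⇒ γ = ln(P₂/P₁) / ln(V₁/V₂).
γ = ln(16.7/0.208) / ln(3950/172) = 1.399.

γ ≈ 1.40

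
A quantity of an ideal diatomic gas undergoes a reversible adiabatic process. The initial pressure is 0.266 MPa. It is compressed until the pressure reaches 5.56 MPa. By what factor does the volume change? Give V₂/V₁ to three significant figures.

From PV^γ = const, V₂/V₁ = (P₁/P₂)^(1/γ).
For a diatomic ideal gas γ = 7/5.
V₂/V₁ = (0.266/5.56)^(5/7) = 0.114.

V₂/V₁ ≈ 0.114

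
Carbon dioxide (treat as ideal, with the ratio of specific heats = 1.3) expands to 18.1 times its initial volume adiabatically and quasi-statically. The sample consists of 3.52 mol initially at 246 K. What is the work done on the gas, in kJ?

Adiabatic: T₁V₁^(γ−1) = T₂V₂^(γ−1) ⇒ T₂ = T₁ (V₁/V₂)^(γ−1).
T₂ = 246 × (1/18.1)^(0.3) = 103.2 K.
Q = 0, so ΔU = W_on_gas = nCᵥΔT with Cᵥ = R/(γ−1) = 27.71 J/(mol·K).
ΔU = 3.52 × 27.71 × (103.2 − 246) = -13930 J.

W ≈ -13.9 kJ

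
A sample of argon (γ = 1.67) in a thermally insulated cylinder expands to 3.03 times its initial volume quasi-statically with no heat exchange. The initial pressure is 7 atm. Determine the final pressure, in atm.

Adiabatic: P₁V₁^γ = P₂V₂^γ ⇒ P₂ = P₁ (V₁/V₂)^γ.
P₂ = 7 × (1/3.03)^(1.67) = 1.099 atm.

P₂ ≈ 1.10 atm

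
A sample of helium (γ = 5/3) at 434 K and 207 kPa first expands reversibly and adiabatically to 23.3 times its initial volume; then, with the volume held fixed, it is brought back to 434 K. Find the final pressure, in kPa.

P₃ ≈ 8.88 kPa

Adiabatic step (PV^γ = const): P₂ = 207×(1/23.3)^(5/3) = 1.089 kPa; T₂ = 434×(1/23.3)^(2/3) = 53.2 K.
Isochoric: P₃ = P₂(T₃/T₂) = 1.089 × (434/53.2) = 8.884 kPa.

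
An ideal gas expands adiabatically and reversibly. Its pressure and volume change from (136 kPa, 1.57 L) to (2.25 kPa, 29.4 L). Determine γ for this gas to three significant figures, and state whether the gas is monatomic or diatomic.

γ ≈ 1.40; diatomic

PV^γ = const ⇒ γ = ln(P₂/P₁) / ln(V₁/V₂).
γ = ln(2.25/136) / ln(1.57/29.4) = 1.4.
γ ≈ 1.40 is close to 7/5, so the gas is diatomic.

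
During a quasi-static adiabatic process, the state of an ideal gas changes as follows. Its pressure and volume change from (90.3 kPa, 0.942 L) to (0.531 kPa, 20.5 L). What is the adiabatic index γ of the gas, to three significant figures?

γ ≈ 1.67

PV^γ = const ⇒ γ = ln(P₂/P₁) / ln(V₁/V₂).
γ = ln(0.531/90.3) / ln(0.942/20.5) = 1.667.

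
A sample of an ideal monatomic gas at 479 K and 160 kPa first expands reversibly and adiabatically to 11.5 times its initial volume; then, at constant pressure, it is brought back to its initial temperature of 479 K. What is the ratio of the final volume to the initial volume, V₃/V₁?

V₃/V₁ ≈ 58.6

For a monatomic ideal gas γ = 5/3.
Adiabatic step: V₂/V₁ = 11.5; T₂ = T₁·(1/11.5)^(2/3) = 94.02 K.
Isobaric step: V₃/V₂ = T₃/T₂ = 479/94.02.
V₃/V₁ = (V₂/V₁)(V₃/V₂) = 11.5 × (479/94.02) = 58.59.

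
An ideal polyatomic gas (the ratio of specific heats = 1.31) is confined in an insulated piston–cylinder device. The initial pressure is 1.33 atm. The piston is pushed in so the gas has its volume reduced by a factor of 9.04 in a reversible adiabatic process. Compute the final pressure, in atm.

P₂ ≈ 23.8 atm

Adiabatic: P₁V₁^γ = P₂V₂^γ ⇒ P₂ = P₁ (V₁/V₂)^γ.
P₂ = 1.33 × 9.04^(1.31) = 23.79 atm.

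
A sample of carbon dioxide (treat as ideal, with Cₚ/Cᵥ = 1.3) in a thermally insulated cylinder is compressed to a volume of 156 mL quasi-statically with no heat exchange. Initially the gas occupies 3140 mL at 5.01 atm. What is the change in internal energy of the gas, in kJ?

ΔU ≈ 7.76 kJ

P₂ = P₁(V₁/V₂)^γ = 5.01×(3140/156)^(1.3) = 248.2 atm.
For a reversible adiabat, W_by_gas = (P₁V₁ − P₂V₂)/(γ−1).
W_by = (507600×0.00314 − 2.515×10^7×0.000156) / (0.3) = -7764 J.
Q = 0 ⇒ ΔU = −W_by = 7764 J.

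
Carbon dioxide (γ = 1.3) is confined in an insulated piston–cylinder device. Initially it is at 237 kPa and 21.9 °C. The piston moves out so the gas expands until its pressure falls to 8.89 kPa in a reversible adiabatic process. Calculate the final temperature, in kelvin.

Along an adiabat T P^((1−γ)/γ) is constant, so T₂ = T₁ (P₂/P₁)^((γ−1)/γ).
T₁ = 21.9 °C = 295 K.
T₂ = 295 × (8.89/237)^(0.231) = 138.3 K.

T₂ ≈ 138 K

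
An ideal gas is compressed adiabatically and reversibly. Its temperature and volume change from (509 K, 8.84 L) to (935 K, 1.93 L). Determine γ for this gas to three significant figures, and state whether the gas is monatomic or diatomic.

γ ≈ 1.40; diatomic

TV^(γ−1) = const ⇒ γ − 1 = ln(T₂/T₁) / ln(V₁/V₂).
γ = 1 + ln(935/509) / ln(8.84/1.93) = 1.4.
γ ≈ 1.40 is close to 7/5, so the gas is diatomic.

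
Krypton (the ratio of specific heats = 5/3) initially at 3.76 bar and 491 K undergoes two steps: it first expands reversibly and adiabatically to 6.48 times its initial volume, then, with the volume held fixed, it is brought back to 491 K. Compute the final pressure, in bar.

P₃ ≈ 0.580 bar

Adiabatic step (PV^γ = const): P₂ = 3.76×(1/6.48)^(5/3) = 0.1669 bar; T₂ = 491×(1/6.48)^(2/3) = 141.3 K.
Isochoric: P₃ = P₂(T₃/T₂) = 0.1669 × (491/141.3) = 0.5802 bar.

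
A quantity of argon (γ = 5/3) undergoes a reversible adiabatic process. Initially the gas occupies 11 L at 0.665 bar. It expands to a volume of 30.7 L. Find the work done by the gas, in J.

P₂ = P₁(V₁/V₂)^γ = 0.665×(11/30.7)^(5/3) = 0.1202 bar.
For a reversible adiabat, W_by_gas = (P₁V₁ − P₂V₂)/(γ−1).
W_by = (66500×0.011 − 12020×0.0307) / (2/3) = 543.7 J.

W ≈ 544 J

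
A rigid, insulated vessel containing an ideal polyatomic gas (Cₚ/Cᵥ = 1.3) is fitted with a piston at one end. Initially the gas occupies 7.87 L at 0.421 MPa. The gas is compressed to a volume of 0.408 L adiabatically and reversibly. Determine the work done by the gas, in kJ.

P₂ = P₁(V₁/V₂)^γ = 0.421×(7.87/0.408)^(1.3) = 19.73 MPa.
For a reversible adiabat, W_by_gas = (P₁V₁ − P₂V₂)/(γ−1).
W_by = (421000×0.00787 − 1.973×10^7×0.000408) / (0.3) = -15790 J.

W ≈ -15.8 kJ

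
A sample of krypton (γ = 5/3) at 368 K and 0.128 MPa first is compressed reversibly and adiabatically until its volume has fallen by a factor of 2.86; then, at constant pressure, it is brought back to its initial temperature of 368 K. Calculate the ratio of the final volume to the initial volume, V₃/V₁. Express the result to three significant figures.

V₃/V₁ ≈ 0.174

Adiabatic step: V₂/V₁ = 0.3497; T₂ = T₁·2.86^(2/3) = 741.5 K.
Isobaric step: V₃/V₂ = T₃/T₂ = 368/741.5.
V₃/V₁ = (V₂/V₁)(V₃/V₂) = 0.3497 × (368/741.5) = 0.1735.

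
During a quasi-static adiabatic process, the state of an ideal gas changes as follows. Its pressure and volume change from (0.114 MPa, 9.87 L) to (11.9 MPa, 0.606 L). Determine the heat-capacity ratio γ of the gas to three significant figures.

PV^γ = const ⇒ γ = ln(P₂/P₁) / ln(V₁/V₂).
γ = ln(11.9/0.114) / ln(9.87/0.606) = 1.666.

γ ≈ 1.67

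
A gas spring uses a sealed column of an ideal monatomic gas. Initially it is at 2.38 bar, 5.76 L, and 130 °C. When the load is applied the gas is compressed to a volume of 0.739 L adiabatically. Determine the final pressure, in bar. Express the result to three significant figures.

P₂ ≈ 72.9 bar

Since PV^γ is constant along a reversible adiabat, P₂ = P₁ (V₁/V₂)^γ.
γ = 5/3 for a monatomic ideal gas.
P₂ = 2.38 × (5.76/0.739)^(5/3) = 72.92 bar.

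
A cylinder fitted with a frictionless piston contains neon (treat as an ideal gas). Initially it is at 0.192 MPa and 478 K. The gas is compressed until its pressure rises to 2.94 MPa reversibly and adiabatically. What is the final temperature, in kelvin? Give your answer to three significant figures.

Along an adiabat T P^((1−γ)/γ) is constant, so T₂ = T₁ (P₂/P₁)^((γ−1)/γ).
For a monatomic ideal gas γ = 5/3, so (γ−1)/γ = 2/5.
T₂ = 478 × (2.94/0.192)^(2/5) = 1424 K.

T₂ ≈ 1420 K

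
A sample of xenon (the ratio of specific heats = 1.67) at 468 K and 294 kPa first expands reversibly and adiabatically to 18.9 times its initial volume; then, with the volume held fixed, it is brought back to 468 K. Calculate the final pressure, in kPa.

P₃ ≈ 15.6 kPa

Adiabatic step (PV^γ = const): P₂ = 294×(1/18.9)^(1.67) = 2.171 kPa; T₂ = 468×(1/18.9)^(0.67) = 65.32 K.
Isochoric: P₃ = P₂(T₃/T₂) = 2.171 × (468/65.32) = 15.56 kPa.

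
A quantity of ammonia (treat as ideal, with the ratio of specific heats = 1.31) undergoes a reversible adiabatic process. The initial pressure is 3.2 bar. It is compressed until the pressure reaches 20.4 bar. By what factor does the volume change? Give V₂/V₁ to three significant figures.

V₂/V₁ ≈ 0.243

From PV^γ = const, V₂/V₁ = (P₁/P₂)^(1/γ).
V₂/V₁ = (3.2/20.4)^(0.763) = 0.2432.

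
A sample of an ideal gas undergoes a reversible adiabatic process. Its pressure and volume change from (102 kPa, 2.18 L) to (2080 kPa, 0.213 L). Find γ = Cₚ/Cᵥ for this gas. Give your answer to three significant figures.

PV^γ = const ⇒ γ = ln(P₂/P₁) / ln(V₁/V₂).
γ = ln(2080/102) / ln(2.18/0.213) = 1.296.

γ ≈ 1.30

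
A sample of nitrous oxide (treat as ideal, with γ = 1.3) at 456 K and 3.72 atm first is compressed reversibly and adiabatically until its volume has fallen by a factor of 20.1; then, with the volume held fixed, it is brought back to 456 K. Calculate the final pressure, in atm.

P₃ ≈ 74.8 atm

Adiabatic step (PV^γ = const): P₂ = 3.72×20.1^(1.3) = 183.9 atm; T₂ = 456×20.1^(0.3) = 1122 K.
Isochoric: P₃ = P₂(T₃/T₂) = 183.9 × (456/1122) = 74.77 atm.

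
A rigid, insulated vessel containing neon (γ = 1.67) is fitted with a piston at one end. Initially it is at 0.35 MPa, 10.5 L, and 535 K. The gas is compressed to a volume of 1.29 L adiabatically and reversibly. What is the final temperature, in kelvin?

T₂ ≈ 2180 K

For a reversible adiabat TV^(γ−1) is constant, so T₂ = T₁ (V₁/V₂)^(γ−1).
T₂ = 535 × (10.5/1.29)^(0.67) = 2180 K.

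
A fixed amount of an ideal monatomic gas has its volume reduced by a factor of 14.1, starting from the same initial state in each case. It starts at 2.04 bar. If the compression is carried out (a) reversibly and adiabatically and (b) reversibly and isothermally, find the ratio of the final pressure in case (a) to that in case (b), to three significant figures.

P_adiabatic / P_isothermal ≈ 5.84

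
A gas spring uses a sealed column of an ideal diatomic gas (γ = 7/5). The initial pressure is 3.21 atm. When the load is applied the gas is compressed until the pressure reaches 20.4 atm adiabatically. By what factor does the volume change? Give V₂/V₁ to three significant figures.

From PV^γ = const, V₂/V₁ = (P₁/P₂)^(1/γ).
V₂/V₁ = (3.21/20.4)^(5/7) = 0.2669.

V₂/V₁ ≈ 0.267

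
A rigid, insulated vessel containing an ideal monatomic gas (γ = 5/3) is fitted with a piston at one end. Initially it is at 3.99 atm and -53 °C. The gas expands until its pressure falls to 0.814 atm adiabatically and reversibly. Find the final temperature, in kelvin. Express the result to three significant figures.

T₂ ≈ 117 K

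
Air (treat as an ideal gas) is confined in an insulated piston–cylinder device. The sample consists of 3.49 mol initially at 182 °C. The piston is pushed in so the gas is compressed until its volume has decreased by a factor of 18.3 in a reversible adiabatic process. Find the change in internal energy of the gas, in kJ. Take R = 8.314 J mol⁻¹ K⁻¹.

ΔU ≈ 72.6 kJ

Adiabatic: T₁V₁^(γ−1) = T₂V₂^(γ−1) ⇒ T₂ = T₁ (V₁/V₂)^(γ−1).
γ = 7/5 for a diatomic ideal gas, so γ−1 = 2/5.
T₁ = 182 °C = 455.1 K.
T₂ = 455.1 × 18.3^(2/5) = 1456 K.
Q = 0, so ΔU = W_on_gas = nCᵥΔT with Cᵥ = R/(γ−1) = 20.79 J/(mol·K).
ΔU = 3.49 × 20.79 × (1456 − 455.1) = 72590 J.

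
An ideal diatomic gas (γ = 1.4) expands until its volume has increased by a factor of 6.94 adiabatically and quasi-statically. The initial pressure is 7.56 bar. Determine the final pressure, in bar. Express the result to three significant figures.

Adiabatic: P₁V₁^γ = P₂V₂^γ ⇒ P₂ = P₁ (V₁/V₂)^γ.
P₂ = 7.56 × (1/6.94)^(1.4) = 0.5019 bar.

P₂ ≈ 0.502 bar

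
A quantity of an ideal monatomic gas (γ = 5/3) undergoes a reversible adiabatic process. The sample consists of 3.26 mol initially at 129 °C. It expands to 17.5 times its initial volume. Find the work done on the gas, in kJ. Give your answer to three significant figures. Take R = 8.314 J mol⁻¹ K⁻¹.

For a reversible adiabat TV^(γ−1) is constant, so T₂ = T₁ (V₁/V₂)^(γ−1).
T₁ = 129 °C = 402.1 K.
T₂ = 402.1 × (1/17.5)^(2/3) = 59.66 K.
Q = 0, so ΔU = W_on_gas = nCᵥΔT with Cᵥ = R/(γ−1) = 12.47 J/(mol·K).
ΔU = 3.26 × 12.47 × (59.66 − 402.1) = -13920 J.

W ≈ -13.9 kJ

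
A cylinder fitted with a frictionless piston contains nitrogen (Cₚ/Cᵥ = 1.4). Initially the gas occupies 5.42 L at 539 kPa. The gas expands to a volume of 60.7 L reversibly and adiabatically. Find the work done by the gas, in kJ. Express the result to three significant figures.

W ≈ 4.52 kJ

P₂ = P₁(V₁/V₂)^γ = 539×(5.42/60.7)^(1.4) = 18.31 kPa.
For a reversible adiabat, W_by_gas = (P₁V₁ − P₂V₂)/(γ−1).
W_by = (539000×0.00542 − 18310×0.0607) / (0.4) = 4525 J.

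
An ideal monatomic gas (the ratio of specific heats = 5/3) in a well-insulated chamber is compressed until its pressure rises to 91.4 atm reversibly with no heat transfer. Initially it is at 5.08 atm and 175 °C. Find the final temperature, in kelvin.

Adiabatic: T₂/T₁ = (P₂/P₁)^((γ−1)/γ).
T₁ = 175 °C = 448.1 K.
T₂ = 448.1 × (91.4/5.08)^(2/5) = 1424 K.

T₂ ≈ 1420 K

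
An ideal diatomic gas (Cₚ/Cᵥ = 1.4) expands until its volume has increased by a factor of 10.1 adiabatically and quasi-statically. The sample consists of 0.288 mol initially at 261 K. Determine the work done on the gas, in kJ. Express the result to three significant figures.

Adiabatic: T₁V₁^(γ−1) = T₂V₂^(γ−1) ⇒ T₂ = T₁ (V₁/V₂)^(γ−1).
T₂ = 261 × (1/10.1)^(0.4) = 103.5 K.
Q = 0, so ΔU = W_on_gas = nCᵥΔT with Cᵥ = R/(γ−1) = 20.79 J/(mol·K).
ΔU = 0.288 × 20.79 × (103.5 − 261) = -942.8 J.

W ≈ -0.943 kJ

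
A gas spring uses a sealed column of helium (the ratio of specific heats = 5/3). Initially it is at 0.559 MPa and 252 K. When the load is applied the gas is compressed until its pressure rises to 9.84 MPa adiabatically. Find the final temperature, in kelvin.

T₂ ≈ 794 K

Adiabatic: T₂/T₁ = (P₂/P₁)^((γ−1)/γ).
T₂ = 252 × (9.84/0.559)^(2/5) = 793.7 K.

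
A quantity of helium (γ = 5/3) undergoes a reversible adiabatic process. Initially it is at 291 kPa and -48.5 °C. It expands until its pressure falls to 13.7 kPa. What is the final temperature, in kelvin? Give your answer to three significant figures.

Adiabatic: T₂/T₁ = (P₂/P₁)^((γ−1)/γ).
T₁ = -48.5 °C = 224.6 K.
T₂ = 224.6 × (13.7/291)^(2/5) = 66.17 K.

T₂ ≈ 66.2 K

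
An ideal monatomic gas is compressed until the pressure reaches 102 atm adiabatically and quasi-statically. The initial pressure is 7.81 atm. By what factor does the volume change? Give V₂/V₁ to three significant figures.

V₂/V₁ ≈ 0.214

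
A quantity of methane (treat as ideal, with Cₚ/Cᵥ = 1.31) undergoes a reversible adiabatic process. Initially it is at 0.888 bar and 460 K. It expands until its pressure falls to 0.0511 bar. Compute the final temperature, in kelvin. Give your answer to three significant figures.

Along an adiabat T P^((1−γ)/γ) is constant, so T₂ = T₁ (P₂/P₁)^((γ−1)/γ).
T₂ = 460 × (0.0511/0.888)^(0.237) = 234.1 K.

T₂ ≈ 234 K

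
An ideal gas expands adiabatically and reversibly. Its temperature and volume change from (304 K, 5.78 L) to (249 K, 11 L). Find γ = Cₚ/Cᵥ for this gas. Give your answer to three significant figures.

TV^(γ−1) = const ⇒ γ − 1 = ln(T₂/T₁) / ln(V₁/V₂).
γ = 1 + ln(249/304) / ln(5.78/11) = 1.31.

γ ≈ 1.31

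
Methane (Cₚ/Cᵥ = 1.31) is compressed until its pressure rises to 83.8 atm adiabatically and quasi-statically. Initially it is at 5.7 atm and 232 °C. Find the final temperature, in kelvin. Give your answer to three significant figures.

Along an adiabat T P^((1−γ)/γ) is constant, so T₂ = T₁ (P₂/P₁)^((γ−1)/γ).
T₁ = 232 °C = 505.1 K.
T₂ = 505.1 × (83.8/5.7)^(0.237) = 954.3 K.

T₂ ≈ 954 K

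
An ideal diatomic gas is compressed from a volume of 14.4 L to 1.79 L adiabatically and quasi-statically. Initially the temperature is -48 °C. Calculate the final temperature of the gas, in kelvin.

Adiabatic: T₁V₁^(γ−1) = T₂V₂^(γ−1) ⇒ T₂ = T₁ (V₁/V₂)^(γ−1).
For a diatomic ideal gas γ = 7/5, so γ−1 = 2/5.
T₁ = -48 °C = 225.1 K.
T₂ = 225.1 × (14.4/1.79)^(2/5) = 518.4 K.

T₂ ≈ 518 K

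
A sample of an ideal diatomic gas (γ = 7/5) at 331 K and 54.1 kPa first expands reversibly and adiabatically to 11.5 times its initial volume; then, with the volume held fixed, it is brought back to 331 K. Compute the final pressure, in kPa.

Adiabatic step (PV^γ = const): P₂ = 54.1×(1/11.5)^(7/5) = 1.771 kPa; T₂ = 331×(1/11.5)^(2/5) = 124.6 K.
Isochoric: P₃ = P₂(T₃/T₂) = 1.771 × (331/124.6) = 4.704 kPa.

P₃ ≈ 4.70 kPa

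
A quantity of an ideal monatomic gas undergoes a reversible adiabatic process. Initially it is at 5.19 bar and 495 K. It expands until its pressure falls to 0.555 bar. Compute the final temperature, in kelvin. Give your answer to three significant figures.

Along an adiabat T P^((1−γ)/γ) is constant, so T₂ = T₁ (P₂/P₁)^((γ−1)/γ).
For a monatomic ideal gas γ = 5/3, so (γ−1)/γ = 2/5.
T₂ = 495 × (0.555/5.19)^(2/5) = 202.4 K.

T₂ ≈ 202 K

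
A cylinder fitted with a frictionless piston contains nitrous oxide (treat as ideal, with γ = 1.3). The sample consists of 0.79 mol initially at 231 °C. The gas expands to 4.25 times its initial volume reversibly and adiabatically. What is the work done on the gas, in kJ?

W ≈ -3.89 kJ

For a reversible adiabat TV^(γ−1) is constant, so T₂ = T₁ (V₁/V₂)^(γ−1).
T₁ = 231 °C = 504.1 K.
T₂ = 504.1 × (1/4.25)^(0.3) = 326.6 K.
Q = 0, so ΔU = W_on_gas = nCᵥΔT with Cᵥ = R/(γ−1) = 27.71 J/(mol·K).
ΔU = 0.79 × 27.71 × (326.6 − 504.1) = -3887 J.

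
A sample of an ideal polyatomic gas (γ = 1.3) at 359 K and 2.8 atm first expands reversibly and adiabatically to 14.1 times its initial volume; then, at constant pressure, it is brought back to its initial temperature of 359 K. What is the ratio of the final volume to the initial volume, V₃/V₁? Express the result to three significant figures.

V₃/V₁ ≈ 31.2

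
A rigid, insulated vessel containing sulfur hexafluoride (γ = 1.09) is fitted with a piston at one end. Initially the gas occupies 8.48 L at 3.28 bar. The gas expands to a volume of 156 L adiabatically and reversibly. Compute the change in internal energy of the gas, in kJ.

P₂ = P₁(V₁/V₂)^γ = 3.28×(8.48/156)^(1.09) = 0.1372 bar.
For a reversible adiabat, W_by_gas = (P₁V₁ − P₂V₂)/(γ−1).
W_by = (328000×0.00848 − 13720×0.156) / (0.09) = 7125 J.
Q = 0 ⇒ ΔU = −W_by = -7125 J.

ΔU ≈ -7.13 kJ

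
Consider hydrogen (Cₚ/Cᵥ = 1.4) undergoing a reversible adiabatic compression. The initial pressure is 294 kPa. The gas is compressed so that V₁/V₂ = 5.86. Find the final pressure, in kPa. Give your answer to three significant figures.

P₂ ≈ 3490 kPa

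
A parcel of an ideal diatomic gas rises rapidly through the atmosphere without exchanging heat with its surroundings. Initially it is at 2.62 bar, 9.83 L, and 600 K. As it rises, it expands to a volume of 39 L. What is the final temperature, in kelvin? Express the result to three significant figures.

T₂ ≈ 346 K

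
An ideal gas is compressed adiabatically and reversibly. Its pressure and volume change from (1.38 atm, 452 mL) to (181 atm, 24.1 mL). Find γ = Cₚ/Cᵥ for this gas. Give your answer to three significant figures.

γ ≈ 1.66

PV^γ = const ⇒ γ = ln(P₂/P₁) / ln(V₁/V₂).
γ = ln(181/1.38) / ln(452/24.1) = 1.663.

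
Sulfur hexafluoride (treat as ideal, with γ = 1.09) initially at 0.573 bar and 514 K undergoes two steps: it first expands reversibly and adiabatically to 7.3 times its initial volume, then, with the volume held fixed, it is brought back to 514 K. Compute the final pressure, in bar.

P₃ ≈ 0.0785 bar

Adiabatic step (PV^γ = const): P₂ = 0.573×(1/7.3)^(1.09) = 0.06563 bar; T₂ = 514×(1/7.3)^(0.09) = 429.8 K.
Isochoric: P₃ = P₂(T₃/T₂) = 0.06563 × (514/429.8) = 0.07849 bar.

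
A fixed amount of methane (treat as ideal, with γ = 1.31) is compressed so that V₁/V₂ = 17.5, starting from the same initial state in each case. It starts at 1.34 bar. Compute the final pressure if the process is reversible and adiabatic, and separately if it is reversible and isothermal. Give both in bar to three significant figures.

Isothermal: P₂ = P₁(V₁/V₂) = 1.34×17.5 = 23.45 bar.
Adiabatic: P₂ = P₁(V₁/V₂)^γ = 1.34×17.5^(1.31) = 56.95 bar.

adiabatic: 56.9 bar; isothermal: 23.5 bar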